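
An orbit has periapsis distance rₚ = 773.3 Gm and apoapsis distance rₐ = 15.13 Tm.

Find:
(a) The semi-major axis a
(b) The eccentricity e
rₚ = 773.3 Gm = 7.733 × 10^11 m
rₐ = 15.13 Tm = 1.513 × 10^13 m
(a) a = (rₚ + rₐ)/2 = 7.95165 × 10^12 m ≈ 7.952 Tm
(b) e = (rₐ − rₚ)/(rₐ + rₚ) = (1.43567 × 10^13) / (1.59033 × 10^13) = 0.90275

Final answer:
(a) a = 7.952 Tm
(b) e = 0.9027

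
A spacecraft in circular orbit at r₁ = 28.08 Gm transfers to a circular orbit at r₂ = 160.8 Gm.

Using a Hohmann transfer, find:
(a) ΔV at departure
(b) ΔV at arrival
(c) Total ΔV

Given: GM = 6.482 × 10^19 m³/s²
r₁ = 28.08 Gm = 2.808 × 10^10 m
r₂ = 160.8 Gm = 1.608 × 10^11 m
GM = 6.482 × 10^19 m³/s²
Transfer ellipse: a_t = (r₁ + r₂)/2 = 9.444 × 10^10 m
Circular speed at r₁: v₁ = √(GM/r₁) = 48045.9 m/s
Transfer speed at r₁ (periapsis): v₁ₜ = √(GM(2/r₁ − 1/a_t)) = 62693.3 m/s
(a) ΔV₁ = v₁ₜ − v₁ = 14647.4 m/s ≈ 14.65 km/s
Circular speed at r₂: v₂ = √(GM/r₂) = 20077.6 m/s
Transfer speed at r₂ (apoapsis): v₂ₜ = √(GM(2/r₂ − 1/a_t)) = 10947.9 m/s
(b) ΔV₂ = v₂ − v₂ₜ = 9129.65 m/s ≈ 9.13 km/s
(c) ΔV_total = ΔV₁ + ΔV₂ = 23777.1 m/s ≈ 23.78 km/s

Final answer:
(a) ΔV₁ = 14.65 km/s
(b) ΔV₂ = 9.13 km/s
(c) ΔV_total = 23.78 km/s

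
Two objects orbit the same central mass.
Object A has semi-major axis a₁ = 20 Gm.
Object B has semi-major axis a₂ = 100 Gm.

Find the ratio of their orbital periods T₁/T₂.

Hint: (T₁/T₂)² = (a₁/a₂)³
a₁ = 20 Gm = 2 × 10^10 m
a₂ = 100 Gm = 1 × 10^11 m
a₁/a₂ = 0.2
T₁/T₂ = (a₁/a₂)^(3/2) = (0.2)^1.5 = 0.0894427

Final answer: T₁/T₂ = 0.08944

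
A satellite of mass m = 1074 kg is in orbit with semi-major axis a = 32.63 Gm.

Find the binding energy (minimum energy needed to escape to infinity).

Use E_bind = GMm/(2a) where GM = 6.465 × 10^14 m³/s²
a = 32.63 Gm = 3.263 × 10^10 m
GM = 6.465 × 10^14 m³/s²
m = 1074 kg
GMm = 6.465 × 10^14 × 1074 = 6.94341 × 10^17 m³·kg/s²
2a = 6.526 × 10^10 m
E_bind = GMm/(2a) = 1.06396 × 10^7 J ≈ 10.64 MJ

Final answer: 10.64 MJ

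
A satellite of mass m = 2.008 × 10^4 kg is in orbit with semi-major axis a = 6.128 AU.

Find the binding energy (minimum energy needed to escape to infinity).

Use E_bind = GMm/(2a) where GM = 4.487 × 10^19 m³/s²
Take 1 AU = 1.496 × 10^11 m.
a = 6.128 AU = 9.16749 × 10^11 m
GM = 4.487 × 10^19 m³/s²
m = 2.008 × 10^4 kg
GMm = 4.487 × 10^19 × 20080 = 9.0099 × 10^23 m³·kg/s²
2a = 1.8335 × 10^12 m
E_bind = GMm/(2a) = 4.91405 × 10^11 J ≈ 491.4 GJ

Final answer: 491.4 GJ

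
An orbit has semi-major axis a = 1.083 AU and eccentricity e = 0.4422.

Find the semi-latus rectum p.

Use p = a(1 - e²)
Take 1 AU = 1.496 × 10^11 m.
a = 1.083 AU = 1.62017 × 10^11 m
e = 0.4422,  e² = 0.195541,  1 − e² = 0.804459
p = a(1 − e²) = 1.62017 × 10^11 m × 0.804459 = 1.30336 × 10^11 m ≈ 0.8712 AU

Final answer: p = 0.8712 AU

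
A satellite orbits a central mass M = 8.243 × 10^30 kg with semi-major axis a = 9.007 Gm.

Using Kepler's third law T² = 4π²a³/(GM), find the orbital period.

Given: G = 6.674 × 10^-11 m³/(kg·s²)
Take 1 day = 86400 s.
M = 8.243 × 10^30 kg
GM = G × M = 6.674 × 10^-11 × 8.243 × 10^30 = 5.50138 × 10^20 m³/s²
a = 9.007 Gm = 9.007 × 10^9 m
a³ = 7.30702 × 10^29 m³
T = 2π √(a³/GM) = 2π √((7.30702 × 10^29) / (5.50138 × 10^20)) = 2π × 36444.7 s
T = 228989 s ≈ 2.65 days

Final answer: 2.65 days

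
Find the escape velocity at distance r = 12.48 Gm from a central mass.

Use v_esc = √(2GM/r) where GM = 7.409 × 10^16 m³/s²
r = 12.48 Gm = 1.248 × 10^10 m
GM = 7.409 × 10^16 m³/s²
2GM/r = 2 × (7.409 × 10^16) / (1.248 × 10^10) = 1.18734 × 10^7 m²/s²
v_esc = √(2GM/r) = 3445.78 m/s ≈ 3.446 km/s

Final answer: 3.446 km/s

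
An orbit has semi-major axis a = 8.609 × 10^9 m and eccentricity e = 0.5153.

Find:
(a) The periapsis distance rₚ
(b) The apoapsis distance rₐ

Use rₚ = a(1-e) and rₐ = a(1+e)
a = 8.609 × 10^9 m
e = 0.5153:  1 − e = 0.4847,  1 + e = 1.5153
(a) rₚ = a(1 − e) = 8.609 × 10^9 m × 0.4847 = 4.17278 × 10^9 m ≈ 4.173 × 10^9 m
(b) rₐ = a(1 + e) = 8.609 × 10^9 m × 1.5153 = 1.30452 × 10^10 m ≈ 1.305 × 10^10 m

Final answer:
(a) rₚ = 4.173 × 10^9 m
(b) rₐ = 1.305 × 10^10 m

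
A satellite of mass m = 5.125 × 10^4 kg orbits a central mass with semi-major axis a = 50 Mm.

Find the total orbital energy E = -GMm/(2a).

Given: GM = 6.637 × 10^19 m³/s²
a = 50 Mm = 5 × 10^7 m
GM = 6.637 × 10^19 m³/s²
2a = 1 × 10^8 m
GMm = 6.637 × 10^19 × 51250 = 3.40146 × 10^24 m³·kg/s²
E = −GMm/(2a) = -3.40146 × 10^16 J ≈ -34.01 PJ

Final answer: -34.01 PJ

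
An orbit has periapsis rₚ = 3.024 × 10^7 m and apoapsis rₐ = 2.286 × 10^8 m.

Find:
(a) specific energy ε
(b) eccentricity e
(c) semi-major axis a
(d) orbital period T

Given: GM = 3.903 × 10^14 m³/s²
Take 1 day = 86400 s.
rₚ = 3.024 × 10^7 m
rₐ = 2.286 × 10^8 m
GM = 3.903 × 10^14 m³/s²
a = (rₚ + rₐ)/2 = 1.2942 × 10^8 m
e = (rₐ − rₚ)/(rₐ + rₚ) = (1.9836 × 10^8) / (2.5884 × 10^8) = 0.766342
(a) 2a = 2.5884 × 10^8 m;  ε = −GM/(2a) = -1.50788 × 10^6 J/kg ≈ -1.508 MJ/kg
(b) e = 0.766342 ≈ 0.7663
(c) a = 1.2942 × 10^8 m ≈ 1.294 × 10^8 m
(d) a³ = 2.16773 × 10^24 m³;  T = 2π √(a³/GM) = 2π × 74525.1 s = 468255 s ≈ 5.42 days

Final answer:
(a) specific energy ε = -1.508 MJ/kg
(b) eccentricity e = 0.7663
(c) semi-major axis a = 1.294 × 10^8 m
(d) orbital period T = 5.42 days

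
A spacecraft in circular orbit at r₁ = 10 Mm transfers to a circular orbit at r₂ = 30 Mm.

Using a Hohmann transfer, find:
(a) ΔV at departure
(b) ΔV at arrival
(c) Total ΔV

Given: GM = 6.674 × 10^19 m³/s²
r₁ = 10 Mm = 1 × 10^7 m
r₂ = 30 Mm = 3 × 10^7 m
GM = 6.674 × 10^19 m³/s²
Transfer ellipse: a_t = (r₁ + r₂)/2 = 2 × 10^7 m
Circular speed at r₁: v₁ = √(GM/r₁) = 2.58341 × 10^6 m/s
Transfer speed at r₁ (periapsis): v₁ₜ = √(GM(2/r₁ − 1/a_t)) = 3.16402 × 10^6 m/s
(a) ΔV₁ = v₁ₜ − v₁ = 580608 m/s ≈ 580.6 km/s
Circular speed at r₂: v₂ = √(GM/r₂) = 1.49153 × 10^6 m/s
Transfer speed at r₂ (apoapsis): v₂ₜ = √(GM(2/r₂ − 1/a_t)) = 1.05467 × 10^6 m/s
(b) ΔV₂ = v₂ − v₂ₜ = 436860 m/s ≈ 436.9 km/s
(c) ΔV_total = ΔV₁ + ΔV₂ = 1.01747 × 10^6 m/s ≈ 1017 km/s

Final answer:
(a) ΔV₁ = 580.6 km/s
(b) ΔV₂ = 436.9 km/s
(c) ΔV_total = 1017 km/s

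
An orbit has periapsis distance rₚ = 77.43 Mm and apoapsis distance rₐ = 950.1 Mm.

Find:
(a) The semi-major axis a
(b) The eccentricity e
rₚ = 77.43 Mm = 7.743 × 10^7 m
rₐ = 950.1 Mm = 9.501 × 10^8 m
(a) a = (rₚ + rₐ)/2 = 5.13765 × 10^8 m ≈ 513.8 Mm
(b) e = (rₐ − rₚ)/(rₐ + rₚ) = (8.7267 × 10^8) / (1.02753 × 10^9) = 0.849289

Final answer:
(a) a = 513.8 Mm
(b) e = 0.8493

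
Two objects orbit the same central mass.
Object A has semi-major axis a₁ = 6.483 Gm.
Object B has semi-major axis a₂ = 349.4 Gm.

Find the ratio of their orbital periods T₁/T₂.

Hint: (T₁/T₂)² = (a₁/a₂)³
a₁ = 6.483 Gm = 6.483 × 10^9 m
a₂ = 349.4 Gm = 3.494 × 10^11 m
a₁/a₂ = 0.0185547
T₁/T₂ = (a₁/a₂)^(3/2) = (0.0185547)^1.5 = 0.00252743

Final answer: T₁/T₂ = 0.002527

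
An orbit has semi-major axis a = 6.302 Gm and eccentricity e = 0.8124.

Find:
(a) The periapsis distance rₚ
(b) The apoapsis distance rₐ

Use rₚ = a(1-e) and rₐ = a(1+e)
a = 6.302 Gm = 6.302 × 10^9 m
e = 0.8124:  1 − e = 0.1876,  1 + e = 1.8124
(a) rₚ = a(1 − e) = 6.302 × 10^9 m × 0.1876 = 1.18226 × 10^9 m ≈ 1.182 Gm
(b) rₐ = a(1 + e) = 6.302 × 10^9 m × 1.8124 = 1.14217 × 10^10 m ≈ 11.42 Gm

Final answer:
(a) rₚ = 1.182 Gm
(b) rₐ = 11.42 Gm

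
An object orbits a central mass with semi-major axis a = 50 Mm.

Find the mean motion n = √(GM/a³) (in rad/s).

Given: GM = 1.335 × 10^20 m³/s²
a = 50 Mm = 5 × 10^7 m
GM = 1.335 × 10^20 m³/s²
a³ = 1.25 × 10^23 m³
GM/a³ = (1.335 × 10^20) / (1.25 × 10^23) = 0.001068 s⁻²
n = √(GM/a³) = 0.0326803 rad/s ≈ 0.03268 rad/s

Final answer: n = 0.03268 rad/s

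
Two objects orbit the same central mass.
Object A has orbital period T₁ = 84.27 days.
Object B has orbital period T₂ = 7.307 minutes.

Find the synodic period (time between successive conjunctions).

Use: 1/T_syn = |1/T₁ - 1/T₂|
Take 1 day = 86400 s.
T₁ = 84.27 days = 7.28093 × 10^6 s
T₂ = 7.307 minutes = 438.42 s
1/T₁ = 1.37345 × 10^-7 s⁻¹
1/T₂ = 0.00228092 s⁻¹
|1/T₁ − 1/T₂| = 0.00228078 s⁻¹
T_syn = 1 / |1/T₁ − 1/T₂| = 438.446 s ≈ 7.307 minutes

Final answer: T_syn = 7.307 minutes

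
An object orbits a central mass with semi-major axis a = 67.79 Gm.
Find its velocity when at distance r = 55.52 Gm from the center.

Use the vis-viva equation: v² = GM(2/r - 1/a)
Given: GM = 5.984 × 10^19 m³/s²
a = 67.79 Gm = 6.779 × 10^10 m
r = 55.52 Gm = 5.552 × 10^10 m
GM = 5.984 × 10^19 m³/s²
2/r − 1/a = 3.60231 × 10^-11 − 1.47514 × 10^-11 = 2.12716 × 10^-11 m⁻¹
v² = GM (2/r − 1/a) = 1.27289 × 10^9 m²/s²
v = 35677.6 m/s ≈ 35.68 km/s

Final answer: 35.68 km/s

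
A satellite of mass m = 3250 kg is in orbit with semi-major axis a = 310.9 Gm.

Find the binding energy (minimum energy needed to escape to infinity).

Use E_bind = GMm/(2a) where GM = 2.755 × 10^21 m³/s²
a = 310.9 Gm = 3.109 × 10^11 m
GM = 2.755 × 10^21 m³/s²
m = 3250 kg
GMm = 2.755 × 10^21 × 3250 = 8.95375 × 10^24 m³·kg/s²
2a = 6.218 × 10^11 m
E_bind = GMm/(2a) = 1.43997 × 10^13 J ≈ 14.4 TJ

Final answer: 14.4 TJ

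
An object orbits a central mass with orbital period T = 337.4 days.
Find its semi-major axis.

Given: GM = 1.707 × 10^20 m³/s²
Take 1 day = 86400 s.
T = 337.4 days = 2.91514 × 10^7 s
GM = 1.707 × 10^20 m³/s²
Kepler's third law: a³ = GM T² / (4π²)
T² = 8.49802 × 10^14 s²
a³ = (1.707 × 10^20) × (8.49802 × 10^14) / (4π²) = 3.67444 × 10^33 m³
a = (a³)^(1/3) = 1.54311 × 10^11 m ≈ 1.543 × 10^11 m

Final answer: 1.543 × 10^11 m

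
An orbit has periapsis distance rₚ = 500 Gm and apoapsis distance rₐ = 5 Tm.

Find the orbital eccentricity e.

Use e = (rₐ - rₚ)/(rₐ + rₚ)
rₚ = 500 Gm = 5 × 10^11 m
rₐ = 5 Tm = 5 × 10^12 m
rₐ − rₚ = 4.5 × 10^12 m
rₐ + rₚ = 5.5 × 10^12 m
e = (rₐ − rₚ)/(rₐ + rₚ) = 0.818182

Final answer: e = 0.8182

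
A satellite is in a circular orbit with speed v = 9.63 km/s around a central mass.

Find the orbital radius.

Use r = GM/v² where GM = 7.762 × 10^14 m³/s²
v = 9.63 km/s = 9630 m/s
GM = 7.762 × 10^14 m³/s²
v² = 9.27369 × 10^7 m²/s²
r = GM/v² = (7.762 × 10^14) / (9.27369 × 10^7) = 8.36992 × 10^6 m ≈ 8.37 Mm

Final answer: 8.37 Mm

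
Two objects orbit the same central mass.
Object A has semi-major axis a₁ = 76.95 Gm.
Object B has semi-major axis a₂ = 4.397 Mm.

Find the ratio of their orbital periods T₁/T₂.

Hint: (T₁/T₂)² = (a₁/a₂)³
a₁ = 76.95 Gm = 7.695 × 10^10 m
a₂ = 4.397 Mm = 4.397 × 10^6 m
a₁/a₂ = 17500.6
T₁/T₂ = (a₁/a₂)^(3/2) = (17500.6)^1.5 = 2.31515 × 10^6

Final answer: T₁/T₂ = 2.315 × 10^6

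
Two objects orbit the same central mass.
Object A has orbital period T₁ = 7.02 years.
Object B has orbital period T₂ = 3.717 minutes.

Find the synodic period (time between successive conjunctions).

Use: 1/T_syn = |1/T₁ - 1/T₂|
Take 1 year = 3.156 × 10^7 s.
T₁ = 7.02 years = 2.21551 × 10^8 s
T₂ = 3.717 minutes = 223.02 s
1/T₁ = 4.51363 × 10^-9 s⁻¹
1/T₂ = 0.0044839 s⁻¹
|1/T₁ − 1/T₂| = 0.0044839 s⁻¹
T_syn = 1 / |1/T₁ − 1/T₂| = 223.02 s ≈ 3.717 minutes

Final answer: T_syn = 3.717 minutes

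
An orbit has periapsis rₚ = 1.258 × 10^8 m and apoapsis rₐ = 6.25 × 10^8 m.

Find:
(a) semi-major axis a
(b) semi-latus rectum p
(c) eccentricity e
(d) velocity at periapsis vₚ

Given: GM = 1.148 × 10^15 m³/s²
rₚ = 1.258 × 10^8 m
rₐ = 6.25 × 10^8 m
GM = 1.148 × 10^15 m³/s²
a = (rₚ + rₐ)/2 = 3.754 × 10^8 m
e = (rₐ − rₚ)/(rₐ + rₚ) = (4.992 × 10^8) / (7.508 × 10^8) = 0.664891
(a) a = 3.754 × 10^8 m ≈ 3.754 × 10^8 m
(b) 1 − e² = 0.55792;  p = a(1 − e²) = 3.754 × 10^8 × 0.55792 = 2.09443 × 10^8 m ≈ 2.094 × 10^8 m
(c) e = 0.664891 ≈ 0.6649
(d) vₚ² = GM (2/rₚ − 1/a) = 1.148 × 10^15 × (1.58983 × 10^-8 − 2.66383 × 10^-9) = 1.51931 × 10^7 m²/s²;  vₚ = 3897.84 m/s ≈ 3.898 km/s

Final answer:
(a) semi-major axis a = 3.754 × 10^8 m
(b) semi-latus rectum p = 2.094 × 10^8 m
(c) eccentricity e = 0.6649
(d) velocity at periapsis vₚ = 3.898 km/s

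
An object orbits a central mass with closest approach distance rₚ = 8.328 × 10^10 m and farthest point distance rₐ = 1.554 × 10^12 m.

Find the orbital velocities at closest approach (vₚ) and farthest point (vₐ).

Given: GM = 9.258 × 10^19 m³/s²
rₚ = 8.328 × 10^10 m
rₐ = 1.554 × 10^12 m
GM = 9.258 × 10^19 m³/s²
a = (rₚ + rₐ)/2 = 8.1864 × 10^11 m
Vis-viva: v² = GM (2/r − 1/a)
vₚ² = 9.258 × 10^19 × (2.40154 × 10^-11 − 1.22154 × 10^-12) = 2.11025 × 10^9 m²/s²
vₚ = 45937.5 m/s ≈ 45.94 km/s
vₐ² = 9.258 × 10^19 × (1.287 × 10^-12 − 1.22154 × 10^-12) = 6.06058 × 10^6 m²/s²
vₐ = 2461.82 m/s ≈ 2.462 km/s

Final answer: vₚ = 45.94 km/s, vₐ = 2.462 km/s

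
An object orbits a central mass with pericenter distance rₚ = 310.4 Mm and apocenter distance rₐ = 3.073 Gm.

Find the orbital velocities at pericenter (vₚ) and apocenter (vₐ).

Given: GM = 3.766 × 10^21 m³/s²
rₚ = 310.4 Mm = 3.104 × 10^8 m
rₐ = 3.073 Gm = 3.073 × 10^9 m
GM = 3.766 × 10^21 m³/s²
a = (rₚ + rₐ)/2 = 1.6917 × 10^9 m
Vis-viva: v² = GM (2/r − 1/a)
vₚ² = 3.766 × 10^21 × (6.4433 × 10^-9 − 5.91121 × 10^-10) = 2.20393 × 10^13 m²/s²
vₚ = 4.6946 × 10^6 m/s ≈ 4695 km/s
vₐ² = 3.766 × 10^21 × (6.5083 × 10^-10 − 5.91121 × 10^-10) = 2.24862 × 10^11 m²/s²
vₐ = 474196 m/s ≈ 474.2 km/s

Final answer: vₚ = 4695 km/s, vₐ = 474.2 km/s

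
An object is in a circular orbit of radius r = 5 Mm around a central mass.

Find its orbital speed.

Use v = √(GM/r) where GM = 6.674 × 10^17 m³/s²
r = 5 Mm = 5 × 10^6 m
GM = 6.674 × 10^17 m³/s²
GM/r = (6.674 × 10^17) / (5 × 10^6) = 1.3348 × 10^11 m²/s²
v = √(GM/r) = 365349 m/s ≈ 365.3 km/s

Final answer: 365.3 km/s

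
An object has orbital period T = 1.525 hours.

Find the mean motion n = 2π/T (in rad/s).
T = 1.525 hours = 5490 s
n = 2π / 5490 s = 0.00114448 rad/s ≈ 0.001144 rad/s

Final answer: n = 0.001144 rad/s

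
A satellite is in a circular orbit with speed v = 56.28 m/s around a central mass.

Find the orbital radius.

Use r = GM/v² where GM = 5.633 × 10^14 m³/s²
v = 56.28 m/s
GM = 5.633 × 10^14 m³/s²
v² = 3167.44 m²/s²
r = GM/v² = (5.633 × 10^14) / 3167.44 = 1.77841 × 10^11 m ≈ 177.8 Gm

Final answer: 177.8 Gm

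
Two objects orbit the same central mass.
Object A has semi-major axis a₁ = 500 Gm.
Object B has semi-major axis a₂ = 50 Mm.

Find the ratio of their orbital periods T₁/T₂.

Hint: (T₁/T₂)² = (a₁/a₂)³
a₁ = 500 Gm = 5 × 10^11 m
a₂ = 50 Mm = 5 × 10^7 m
a₁/a₂ = 10000
T₁/T₂ = (a₁/a₂)^(3/2) = (10000)^1.5 = 1 × 10^6

Final answer: T₁/T₂ = 1 × 10^6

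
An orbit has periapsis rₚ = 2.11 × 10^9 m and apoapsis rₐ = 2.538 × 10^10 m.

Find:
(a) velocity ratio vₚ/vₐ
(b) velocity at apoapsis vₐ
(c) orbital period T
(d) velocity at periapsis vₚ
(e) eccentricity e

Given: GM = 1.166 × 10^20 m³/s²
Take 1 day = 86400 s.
rₚ = 2.11 × 10^9 m
rₐ = 2.538 × 10^10 m
GM = 1.166 × 10^20 m³/s²
a = (rₚ + rₐ)/2 = 1.3745 × 10^10 m
e = (rₐ − rₚ)/(rₐ + rₚ) = (2.327 × 10^10) / (2.749 × 10^10) = 0.84649
(a) vₚ/vₐ = rₐ/rₚ (angular momentum) = (2.538 × 10^10) / (2.11 × 10^9) = 12.0284 ≈ 12.03
(b) vₐ² = GM (2/rₐ − 1/a) = 1.166 × 10^20 × (7.88022 × 10^-11 − 7.27537 × 10^-11) = 7.05253 × 10^8 m²/s²;  vₐ = 26556.6 m/s ≈ 26.56 km/s
(c) a³ = 2.59677 × 10^30 m³;  T = 2π √(a³/GM) = 2π × 149234 s = 937665 s ≈ 10.85 days
(d) vₚ² = GM (2/rₚ − 1/a) = 1.166 × 10^20 × (9.47867 × 10^-10 − 7.27537 × 10^-11) = 1.02038 × 10^11 m²/s²;  vₚ = 319434 m/s ≈ 319.4 km/s
(e) e = 0.84649 ≈ 0.8465

Final answer:
(a) velocity ratio vₚ/vₐ = 12.03
(b) velocity at apoapsis vₐ = 26.56 km/s
(c) orbital period T = 10.85 days
(d) velocity at periapsis vₚ = 319.4 km/s
(e) eccentricity e = 0.8465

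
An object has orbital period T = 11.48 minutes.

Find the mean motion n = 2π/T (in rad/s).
T = 11.48 minutes = 688.8 s
n = 2π / 688.8 s = 0.00912193 rad/s ≈ 0.009122 rad/s

Final answer: n = 0.009122 rad/s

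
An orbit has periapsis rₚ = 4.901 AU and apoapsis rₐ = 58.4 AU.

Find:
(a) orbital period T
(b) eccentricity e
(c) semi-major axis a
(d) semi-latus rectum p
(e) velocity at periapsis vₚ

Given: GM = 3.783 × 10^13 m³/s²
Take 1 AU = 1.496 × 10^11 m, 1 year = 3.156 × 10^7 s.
rₚ = 4.901 AU = 7.3319 × 10^11 m
rₐ = 58.4 AU = 8.73664 × 10^12 m
GM = 3.783 × 10^13 m³/s²
a = (rₚ + rₐ)/2 = 4.73491 × 10^12 m
e = (rₐ − rₚ)/(rₐ + rₚ) = (8.00345 × 10^12) / (9.46983 × 10^12) = 0.845153
(a) a³ = 1.06154 × 10^38 m³;  T = 2π √(a³/GM) = 2π × 1.67514 × 10^12 s = 1.05252 × 10^13 s ≈ 3.335 × 10^5 years
(b) e = 0.845153 ≈ 0.8452
(c) a = 4.73491 × 10^12 m ≈ 31.65 AU
(d) 1 − e² = 0.285717;  p = a(1 − e²) = 4.73491 × 10^12 × 0.285717 = 1.35285 × 10^12 m ≈ 9.043 AU
(e) vₚ² = GM (2/rₚ − 1/a) = 3.783 × 10^13 × (2.72781 × 10^-12 − 2.11197 × 10^-13) = 95.2034 m²/s²;  vₚ = 9.75722 m/s ≈ 9.757 m/s

Final answer:
(a) orbital period T = 3.335 × 10^5 years
(b) eccentricity e = 0.8452
(c) semi-major axis a = 31.65 AU
(d) semi-latus rectum p = 9.043 AU
(e) velocity at periapsis vₚ = 9.757 m/s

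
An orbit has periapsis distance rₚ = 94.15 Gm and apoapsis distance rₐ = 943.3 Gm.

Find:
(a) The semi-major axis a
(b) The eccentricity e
rₚ = 94.15 Gm = 9.415 × 10^10 m
rₐ = 943.3 Gm = 9.433 × 10^11 m
(a) a = (rₚ + rₐ)/2 = 5.18725 × 10^11 m ≈ 518.7 Gm
(b) e = (rₐ − rₚ)/(rₐ + rₚ) = (8.4915 × 10^11) / (1.03745 × 10^12) = 0.818497

Final answer:
(a) a = 518.7 Gm
(b) e = 0.8185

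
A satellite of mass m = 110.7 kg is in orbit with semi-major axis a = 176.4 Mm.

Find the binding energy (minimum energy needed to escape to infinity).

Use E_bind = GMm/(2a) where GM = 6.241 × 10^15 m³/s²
a = 176.4 Mm = 1.764 × 10^8 m
GM = 6.241 × 10^15 m³/s²
m = 110.7 kg
GMm = 6.241 × 10^15 × 110.7 = 6.90879 × 10^17 m³·kg/s²
2a = 3.528 × 10^8 m
E_bind = GMm/(2a) = 1.95827 × 10^9 J ≈ 1.958 GJ

Final answer: 1.958 GJ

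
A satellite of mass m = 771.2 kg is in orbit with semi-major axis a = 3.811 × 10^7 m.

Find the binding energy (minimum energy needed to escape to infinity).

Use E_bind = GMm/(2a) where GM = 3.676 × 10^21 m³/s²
a = 3.811 × 10^7 m
GM = 3.676 × 10^21 m³/s²
m = 771.2 kg
GMm = 3.676 × 10^21 × 771.2 = 2.83493 × 10^24 m³·kg/s²
2a = 7.622 × 10^7 m
E_bind = GMm/(2a) = 3.71941 × 10^16 J ≈ 37.19 PJ

Final answer: 37.19 PJ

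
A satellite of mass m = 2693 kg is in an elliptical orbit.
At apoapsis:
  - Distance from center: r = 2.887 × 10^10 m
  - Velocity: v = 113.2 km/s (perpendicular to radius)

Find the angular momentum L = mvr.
r = 2.887 × 10^10 m
v = 113.2 km/s = 113200 m/s
vr = 113200 × 2.887 × 10^10 = 3.26808 × 10^15 m²/s
L = m × vr = 2693 × 3.26808 × 10^15 = 8.80095 × 10^18 kg·m²/s ≈ 8.801 × 10^18 kg·m²/s

Final answer: L = 8.801 × 10^18 kg·m²/s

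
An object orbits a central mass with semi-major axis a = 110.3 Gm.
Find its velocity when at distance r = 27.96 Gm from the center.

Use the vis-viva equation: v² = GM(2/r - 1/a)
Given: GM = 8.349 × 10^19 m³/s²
a = 110.3 Gm = 1.103 × 10^11 m
r = 27.96 Gm = 2.796 × 10^10 m
GM = 8.349 × 10^19 m³/s²
2/r − 1/a = 7.15308 × 10^-11 − 9.06618 × 10^-12 = 6.24646 × 10^-11 m⁻¹
v² = GM (2/r − 1/a) = 5.21517 × 10^9 m²/s²
v = 72216.1 m/s ≈ 72.22 km/s

Final answer: 72.22 km/s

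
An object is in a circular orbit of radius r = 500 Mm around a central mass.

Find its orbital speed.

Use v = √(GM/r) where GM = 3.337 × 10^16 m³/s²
r = 500 Mm = 5 × 10^8 m
GM = 3.337 × 10^16 m³/s²
GM/r = (3.337 × 10^16) / (5 × 10^8) = 6.674 × 10^7 m²/s²
v = √(GM/r) = 8169.46 m/s ≈ 8.169 km/s

Final answer: 8.169 km/s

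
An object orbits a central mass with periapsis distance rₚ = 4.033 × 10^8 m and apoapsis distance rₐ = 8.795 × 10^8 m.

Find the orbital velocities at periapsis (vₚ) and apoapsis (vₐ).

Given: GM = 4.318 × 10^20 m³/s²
rₚ = 4.033 × 10^8 m
rₐ = 8.795 × 10^8 m
GM = 4.318 × 10^20 m³/s²
a = (rₚ + rₐ)/2 = 6.414 × 10^8 m
Vis-viva: v² = GM (2/r − 1/a)
vₚ² = 4.318 × 10^20 × (4.95909 × 10^-9 − 1.55909 × 10^-9) = 1.46812 × 10^12 m²/s²
vₚ = 1.21166 × 10^6 m/s ≈ 1212 km/s
vₐ² = 4.318 × 10^20 × (2.27402 × 10^-9 − 1.55909 × 10^-9) = 3.08707 × 10^11 m²/s²
vₐ = 555614 m/s ≈ 555.6 km/s

Final answer: vₚ = 1212 km/s, vₐ = 555.6 km/s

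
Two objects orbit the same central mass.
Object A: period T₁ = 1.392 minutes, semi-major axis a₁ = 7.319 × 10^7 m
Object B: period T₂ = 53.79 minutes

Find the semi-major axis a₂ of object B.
T₁ = 1.392 minutes = 83.52 s
T₂ = 53.79 minutes = 3227.4 s
a₁ = 7.319 × 10^7 m
Kepler's third law: (T₂/T₁)² = (a₂/a₁)³  ⇒  a₂ = a₁ (T₂/T₁)^(2/3)
T₂/T₁ = 38.6422
(T₂/T₁)^(2/3) = 11.4299
a₂ = 7.319 × 10^7 m × 11.4299 = 8.36553 × 10^8 m ≈ 8.366 × 10^8 m

Final answer: a₂ = 8.366 × 10^8 m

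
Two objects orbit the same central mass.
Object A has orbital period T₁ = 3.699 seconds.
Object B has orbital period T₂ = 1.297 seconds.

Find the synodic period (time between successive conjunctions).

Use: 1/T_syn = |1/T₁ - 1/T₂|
T₁ = 3.699 seconds
T₂ = 1.297 seconds
1/T₁ = 0.270343 s⁻¹
1/T₂ = 0.77101 s⁻¹
|1/T₁ − 1/T₂| = 0.500667 s⁻¹
T_syn = 1 / |1/T₁ − 1/T₂| = 1.99734 s ≈ 1.997 seconds

Final answer: T_syn = 1.997 seconds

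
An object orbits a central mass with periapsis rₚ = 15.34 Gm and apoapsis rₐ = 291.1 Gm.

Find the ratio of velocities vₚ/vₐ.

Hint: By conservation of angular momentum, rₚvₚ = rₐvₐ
rₚ = 15.34 Gm = 1.534 × 10^10 m
rₐ = 291.1 Gm = 2.911 × 10^11 m
rₚvₚ = rₐvₐ  ⇒  vₚ/vₐ = rₐ/rₚ
vₚ/vₐ = (2.911 × 10^11) / (1.534 × 10^10) = 18.9765

Final answer: vₚ/vₐ = 18.98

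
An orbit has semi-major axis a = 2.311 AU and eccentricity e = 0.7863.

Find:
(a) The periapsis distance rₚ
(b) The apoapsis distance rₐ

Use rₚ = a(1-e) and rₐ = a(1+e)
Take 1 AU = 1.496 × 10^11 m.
a = 2.311 AU = 3.45726 × 10^11 m
e = 0.7863:  1 − e = 0.2137,  1 + e = 1.7863
(a) rₚ = a(1 − e) = 3.45726 × 10^11 m × 0.2137 = 7.38816 × 10^10 m ≈ 0.4939 AU
(b) rₐ = a(1 + e) = 3.45726 × 10^11 m × 1.7863 = 6.1757 × 10^11 m ≈ 4.128 AU

Final answer:
(a) rₚ = 0.4939 AU
(b) rₐ = 4.128 AU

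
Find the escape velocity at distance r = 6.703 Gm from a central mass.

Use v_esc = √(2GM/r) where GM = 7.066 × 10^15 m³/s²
r = 6.703 Gm = 6.703 × 10^9 m
GM = 7.066 × 10^15 m³/s²
2GM/r = 2 × (7.066 × 10^15) / (6.703 × 10^9) = 2.10831 × 10^6 m²/s²
v_esc = √(2GM/r) = 1452 m/s ≈ 1.452 km/s

Final answer: 1.452 km/s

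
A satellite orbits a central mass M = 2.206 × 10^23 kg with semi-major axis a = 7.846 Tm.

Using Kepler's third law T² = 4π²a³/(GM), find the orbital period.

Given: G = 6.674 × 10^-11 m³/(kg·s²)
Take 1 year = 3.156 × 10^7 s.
M = 2.206 × 10^23 kg
GM = G × M = 6.674 × 10^-11 × 2.206 × 10^23 = 1.47228 × 10^13 m³/s²
a = 7.846 Tm = 7.846 × 10^12 m
a³ = 4.82998 × 10^38 m³
T = 2π √(a³/GM) = 2π √((4.82998 × 10^38) / (1.47228 × 10^13)) = 2π × 5.72765 × 10^12 s
T = 3.59879 × 10^13 s ≈ 1.14 × 10^6 years

Final answer: 1.14 × 10^6 years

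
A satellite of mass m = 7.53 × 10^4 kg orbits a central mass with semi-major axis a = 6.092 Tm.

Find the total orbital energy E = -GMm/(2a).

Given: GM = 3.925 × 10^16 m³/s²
a = 6.092 Tm = 6.092 × 10^12 m
GM = 3.925 × 10^16 m³/s²
2a = 1.2184 × 10^13 m
GMm = 3.925 × 10^16 × 75300 = 2.95552 × 10^21 m³·kg/s²
E = −GMm/(2a) = -2.42574 × 10^8 J ≈ -242.6 MJ

Final answer: -242.6 MJ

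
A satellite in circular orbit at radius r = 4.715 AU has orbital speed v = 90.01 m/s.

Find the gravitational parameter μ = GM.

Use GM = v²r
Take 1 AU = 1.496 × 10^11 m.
r = 4.715 AU = 7.05364 × 10^11 m
v = 90.01 m/s
v² = 8101.8 m²/s²
GM = v²r = 8101.8 × 7.05364 × 10^11 = 5.71472 × 10^15 m³/s²
GM ≈ 5.715 × 10^15 m³/s²

Final answer: GM = 5.715 × 10^15 m³/s²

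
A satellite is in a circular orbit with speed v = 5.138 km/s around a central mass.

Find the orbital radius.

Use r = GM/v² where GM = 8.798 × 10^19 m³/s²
v = 5.138 km/s = 5138 m/s
GM = 8.798 × 10^19 m³/s²
v² = 2.6399 × 10^7 m²/s²
r = GM/v² = (8.798 × 10^19) / (2.6399 × 10^7) = 3.3327 × 10^12 m ≈ 3.333 × 10^12 m

Final answer: 3.333 × 10^12 m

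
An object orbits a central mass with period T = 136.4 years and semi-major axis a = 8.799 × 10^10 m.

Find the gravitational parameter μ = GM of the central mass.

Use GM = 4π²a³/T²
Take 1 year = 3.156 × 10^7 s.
T = 136.4 years = 4.30478 × 10^9 s
a = 8.799 × 10^10 m
a³ = 6.8124 × 10^32 m³
T² = 1.85312 × 10^19 s²
GM = 4π² × (6.8124 × 10^32) / (1.85312 × 10^19) = 1.4513 × 10^15 m³/s²
GM ≈ 1.451 × 10^15 m³/s²

Final answer: GM = 1.451 × 10^15 m³/s²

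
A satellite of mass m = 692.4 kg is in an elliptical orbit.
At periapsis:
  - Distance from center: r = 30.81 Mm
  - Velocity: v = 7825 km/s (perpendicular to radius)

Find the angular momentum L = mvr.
r = 30.81 Mm = 3.081 × 10^7 m
v = 7825 km/s = 7.825 × 10^6 m/s
vr = 7.825 × 10^6 × 3.081 × 10^7 = 2.41088 × 10^14 m²/s
L = m × vr = 692.4 × 2.41088 × 10^14 = 1.6693 × 10^17 kg·m²/s ≈ 1.669 × 10^17 kg·m²/s

Final answer: L = 1.669 × 10^17 kg·m²/s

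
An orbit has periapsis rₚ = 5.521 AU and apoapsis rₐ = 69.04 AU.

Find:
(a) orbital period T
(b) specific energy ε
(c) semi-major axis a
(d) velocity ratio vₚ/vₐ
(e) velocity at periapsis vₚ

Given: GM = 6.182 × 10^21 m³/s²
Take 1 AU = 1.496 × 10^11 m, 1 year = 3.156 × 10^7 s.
rₚ = 5.521 AU = 8.25942 × 10^11 m
rₐ = 69.04 AU = 1.03284 × 10^13 m
GM = 6.182 × 10^21 m³/s²
a = (rₚ + rₐ)/2 = 5.57716 × 10^12 m
e = (rₐ − rₚ)/(rₐ + rₚ) = (9.50244 × 10^12) / (1.11543 × 10^13) = 0.851906
(a) a³ = 1.73476 × 10^38 m³;  T = 2π √(a³/GM) = 2π × 1.67516 × 10^8 s = 1.05253 × 10^9 s ≈ 33.35 years
(b) 2a = 1.11543 × 10^13 m;  ε = −GM/(2a) = -5.54224 × 10^8 J/kg ≈ -554.2 MJ/kg
(c) a = 5.57716 × 10^12 m ≈ 37.28 AU
(d) vₚ/vₐ = rₐ/rₚ (angular momentum) = (1.03284 × 10^13) / (8.25942 × 10^11) = 12.505 ≈ 12.5
(e) vₚ² = GM (2/rₚ − 1/a) = 6.182 × 10^21 × (2.42148 × 10^-12 − 1.79303 × 10^-13) = 1.38611 × 10^10 m²/s²;  vₚ = 117733 m/s ≈ 24.84 AU/year

Final answer:
(a) orbital period T = 33.35 years
(b) specific energy ε = -554.2 MJ/kg
(c) semi-major axis a = 37.28 AU
(d) velocity ratio vₚ/vₐ = 12.5
(e) velocity at periapsis vₚ = 24.84 AU/year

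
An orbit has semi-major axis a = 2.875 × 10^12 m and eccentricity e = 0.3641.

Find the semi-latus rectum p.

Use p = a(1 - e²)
a = 2.875 × 10^12 m
e = 0.3641,  e² = 0.132569,  1 − e² = 0.867431
p = a(1 − e²) = 2.875 × 10^12 m × 0.867431 = 2.49386 × 10^12 m ≈ 2.494 × 10^12 m

Final answer: p = 2.494 × 10^12 m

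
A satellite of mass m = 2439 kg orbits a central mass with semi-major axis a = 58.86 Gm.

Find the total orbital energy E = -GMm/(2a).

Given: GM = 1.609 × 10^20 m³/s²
a = 58.86 Gm = 5.886 × 10^10 m
GM = 1.609 × 10^20 m³/s²
2a = 1.1772 × 10^11 m
GMm = 1.609 × 10^20 × 2439 = 3.92435 × 10^23 m³·kg/s²
E = −GMm/(2a) = -3.33363 × 10^12 J ≈ -3.334 TJ

Final answer: -3.334 TJ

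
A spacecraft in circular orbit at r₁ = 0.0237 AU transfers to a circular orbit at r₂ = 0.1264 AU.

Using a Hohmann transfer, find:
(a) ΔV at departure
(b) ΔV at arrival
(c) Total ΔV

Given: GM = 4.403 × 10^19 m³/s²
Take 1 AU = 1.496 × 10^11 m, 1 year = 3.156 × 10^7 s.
r₁ = 0.0237 AU = 3.54552 × 10^9 m
r₂ = 0.1264 AU = 1.89094 × 10^10 m
GM = 4.403 × 10^19 m³/s²
Transfer ellipse: a_t = (r₁ + r₂)/2 = 1.12275 × 10^10 m
Circular speed at r₁: v₁ = √(GM/r₁) = 111438 m/s
Transfer speed at r₁ (periapsis): v₁ₜ = √(GM(2/r₁ − 1/a_t)) = 144621 m/s
(a) ΔV₁ = v₁ₜ − v₁ = 33183.1 m/s ≈ 7 AU/year
Circular speed at r₂: v₂ = √(GM/r₂) = 48254.2 m/s
Transfer speed at r₂ (apoapsis): v₂ₜ = √(GM(2/r₂ − 1/a_t)) = 27116.5 m/s
(b) ΔV₂ = v₂ − v₂ₜ = 21137.7 m/s ≈ 4.459 AU/year
(c) ΔV_total = ΔV₁ + ΔV₂ = 54320.8 m/s ≈ 11.46 AU/year

Final answer:
(a) ΔV₁ = 7 AU/year
(b) ΔV₂ = 4.459 AU/year
(c) ΔV_total = 11.46 AU/year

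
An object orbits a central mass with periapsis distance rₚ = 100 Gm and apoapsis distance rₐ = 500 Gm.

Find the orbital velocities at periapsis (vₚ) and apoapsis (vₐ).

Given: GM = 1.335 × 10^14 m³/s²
rₚ = 100 Gm = 1 × 10^11 m
rₐ = 500 Gm = 5 × 10^11 m
GM = 1.335 × 10^14 m³/s²
a = (rₚ + rₐ)/2 = 3 × 10^11 m
Vis-viva: v² = GM (2/r − 1/a)
vₚ² = 1.335 × 10^14 × (2 × 10^-11 − 3.33333 × 10^-12) = 2225 m²/s²
vₚ = 47.1699 m/s ≈ 47.17 m/s
vₐ² = 1.335 × 10^14 × (4 × 10^-12 − 3.33333 × 10^-12) = 89 m²/s²
vₐ = 9.43398 m/s ≈ 9.434 m/s

Final answer: vₚ = 47.17 m/s, vₐ = 9.434 m/s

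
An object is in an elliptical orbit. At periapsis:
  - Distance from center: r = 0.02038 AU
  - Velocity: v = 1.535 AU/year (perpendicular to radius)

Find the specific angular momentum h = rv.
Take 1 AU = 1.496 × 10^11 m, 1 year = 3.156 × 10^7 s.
r = 0.02038 AU = 3.04885 × 10^9 m
v = 1.535 AU/year = 7276.17 m/s
h = rv = 3.04885 × 10^9 × 7276.17 = 2.21839 × 10^13 m²/s ≈ 2.218 × 10^13 m²/s

Final answer: h = 2.218 × 10^13 m²/s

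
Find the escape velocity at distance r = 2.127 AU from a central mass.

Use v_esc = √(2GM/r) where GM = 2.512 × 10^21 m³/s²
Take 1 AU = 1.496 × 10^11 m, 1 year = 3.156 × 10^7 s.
r = 2.127 AU = 3.18199 × 10^11 m
GM = 2.512 × 10^21 m³/s²
2GM/r = 2 × (2.512 × 10^21) / (3.18199 × 10^11) = 1.57889 × 10^10 m²/s²
v_esc = √(2GM/r) = 125654 m/s ≈ 26.51 AU/year

Final answer: 26.51 AU/year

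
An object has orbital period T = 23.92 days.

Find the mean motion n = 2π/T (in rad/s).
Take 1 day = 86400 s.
T = 23.92 days = 2.06669 × 10^6 s
n = 2π / (2.06669 × 10^6 s) = 3.04022 × 10^-6 rad/s ≈ 3.04 × 10^-6 rad/s

Final answer: n = 3.04 × 10^-6 rad/s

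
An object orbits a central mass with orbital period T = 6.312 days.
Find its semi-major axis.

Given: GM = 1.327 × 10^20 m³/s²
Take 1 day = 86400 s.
T = 6.312 days = 545357 s
GM = 1.327 × 10^20 m³/s²
Kepler's third law: a³ = GM T² / (4π²)
T² = 2.97414 × 10^11 s²
a³ = (1.327 × 10^20) × (2.97414 × 10^11) / (4π²) = 9.99707 × 10^29 m³
a = (a³)^(1/3) = 9.99902 × 10^9 m ≈ 9.999 Gm

Final answer: 9.999 Gm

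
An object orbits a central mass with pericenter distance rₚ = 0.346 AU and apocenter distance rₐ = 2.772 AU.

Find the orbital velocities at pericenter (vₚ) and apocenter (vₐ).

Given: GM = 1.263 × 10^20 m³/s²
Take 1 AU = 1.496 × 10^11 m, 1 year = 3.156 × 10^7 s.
rₚ = 0.346 AU = 5.17616 × 10^10 m
rₐ = 2.772 AU = 4.14691 × 10^11 m
GM = 1.263 × 10^20 m³/s²
a = (rₚ + rₐ)/2 = 2.33226 × 10^11 m
Vis-viva: v² = GM (2/r − 1/a)
vₚ² = 1.263 × 10^20 × (3.86387 × 10^-11 − 4.28768 × 10^-12) = 4.33853 × 10^9 m²/s²
vₚ = 65867.5 m/s ≈ 13.9 AU/year
vₐ² = 1.263 × 10^20 × (4.82287 × 10^-12 − 4.28768 × 10^-12) = 6.75941 × 10^7 m²/s²
vₐ = 8221.56 m/s ≈ 1.734 AU/year

Final answer: vₚ = 13.9 AU/year, vₐ = 1.734 AU/year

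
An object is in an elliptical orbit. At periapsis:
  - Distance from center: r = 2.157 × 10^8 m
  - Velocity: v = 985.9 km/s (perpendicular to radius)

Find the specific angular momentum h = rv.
r = 2.157 × 10^8 m
v = 985.9 km/s = 985900 m/s
h = rv = 2.157 × 10^8 × 985900 = 2.12659 × 10^14 m²/s ≈ 2.127 × 10^14 m²/s

Final answer: h = 2.127 × 10^14 m²/s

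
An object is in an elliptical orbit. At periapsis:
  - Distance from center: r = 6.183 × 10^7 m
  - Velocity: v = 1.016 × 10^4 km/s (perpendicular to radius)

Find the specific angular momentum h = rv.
r = 6.183 × 10^7 m
v = 1.016 × 10^4 km/s = 1.016 × 10^7 m/s
h = rv = 6.183 × 10^7 × 1.016 × 10^7 = 6.28193 × 10^14 m²/s ≈ 6.282 × 10^14 m²/s

Final answer: h = 6.282 × 10^14 m²/s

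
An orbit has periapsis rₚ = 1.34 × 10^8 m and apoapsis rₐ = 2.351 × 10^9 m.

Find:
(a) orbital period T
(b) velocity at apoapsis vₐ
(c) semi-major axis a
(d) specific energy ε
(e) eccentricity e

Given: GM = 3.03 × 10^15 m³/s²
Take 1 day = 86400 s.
rₚ = 1.34 × 10^8 m
rₐ = 2.351 × 10^9 m
GM = 3.03 × 10^15 m³/s²
a = (rₚ + rₐ)/2 = 1.2425 × 10^9 m
e = (rₐ − rₚ)/(rₐ + rₚ) = (2.217 × 10^9) / (2.485 × 10^9) = 0.892153
(a) a³ = 1.91818 × 10^27 m³;  T = 2π √(a³/GM) = 2π × 795652 s = 4.99923 × 10^6 s ≈ 57.86 days
(b) vₐ² = GM (2/rₐ − 1/a) = 3.03 × 10^15 × (8.50702 × 10^-10 − 8.04829 × 10^-10) = 138995 m²/s²;  vₐ = 372.82 m/s ≈ 372.8 m/s
(c) a = 1.2425 × 10^9 m ≈ 1.242 × 10^9 m
(d) 2a = 2.485 × 10^9 m;  ε = −GM/(2a) = -1.21932 × 10^6 J/kg ≈ -1.219 MJ/kg
(e) e = 0.892153 ≈ 0.8922

Final answer:
(a) orbital period T = 57.86 days
(b) velocity at apoapsis vₐ = 372.8 m/s
(c) semi-major axis a = 1.242 × 10^9 m
(d) specific energy ε = -1.219 MJ/kg
(e) eccentricity e = 0.8922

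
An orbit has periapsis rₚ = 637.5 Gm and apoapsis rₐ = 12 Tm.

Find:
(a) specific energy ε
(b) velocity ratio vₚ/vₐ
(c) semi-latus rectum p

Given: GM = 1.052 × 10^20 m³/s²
rₚ = 637.5 Gm = 6.375 × 10^11 m
rₐ = 12 Tm = 1.2 × 10^13 m
GM = 1.052 × 10^20 m³/s²
a = (rₚ + rₐ)/2 = 6.31875 × 10^12 m
e = (rₐ − rₚ)/(rₐ + rₚ) = (1.13625 × 10^13) / (1.26375 × 10^13) = 0.89911
(a) 2a = 1.26375 × 10^13 m;  ε = −GM/(2a) = -8.32443 × 10^6 J/kg ≈ -8.324 MJ/kg
(b) vₚ/vₐ = rₐ/rₚ (angular momentum) = (1.2 × 10^13) / (6.375 × 10^11) = 18.8235 ≈ 18.82
(c) 1 − e² = 0.191602;  p = a(1 − e²) = 6.31875 × 10^12 × 0.191602 = 1.21068 × 10^12 m ≈ 1.211 Tm

Final answer:
(a) specific energy ε = -8.324 MJ/kg
(b) velocity ratio vₚ/vₐ = 18.82
(c) semi-latus rectum p = 1.211 Tm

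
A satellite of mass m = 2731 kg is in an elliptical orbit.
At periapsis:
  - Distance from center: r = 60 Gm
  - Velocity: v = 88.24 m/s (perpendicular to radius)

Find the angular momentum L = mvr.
r = 60 Gm = 6 × 10^10 m
v = 88.24 m/s
vr = 88.24 × 6 × 10^10 = 5.2944 × 10^12 m²/s
L = m × vr = 2731 × 5.2944 × 10^12 = 1.4459 × 10^16 kg·m²/s ≈ 1.446 × 10^16 kg·m²/s

Final answer: L = 1.446 × 10^16 kg·m²/s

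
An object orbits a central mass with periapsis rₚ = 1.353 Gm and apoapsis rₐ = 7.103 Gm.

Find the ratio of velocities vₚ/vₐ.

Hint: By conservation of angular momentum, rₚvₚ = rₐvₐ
rₚ = 1.353 Gm = 1.353 × 10^9 m
rₐ = 7.103 Gm = 7.103 × 10^9 m
rₚvₚ = rₐvₐ  ⇒  vₚ/vₐ = rₐ/rₚ
vₚ/vₐ = (7.103 × 10^9) / (1.353 × 10^9) = 5.24982

Final answer: vₚ/vₐ = 5.25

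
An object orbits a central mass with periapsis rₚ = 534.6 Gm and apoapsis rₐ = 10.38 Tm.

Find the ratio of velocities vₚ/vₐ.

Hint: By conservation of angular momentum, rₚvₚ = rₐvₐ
rₚ = 534.6 Gm = 5.346 × 10^11 m
rₐ = 10.38 Tm = 1.038 × 10^13 m
rₚvₚ = rₐvₐ  ⇒  vₚ/vₐ = rₐ/rₚ
vₚ/vₐ = (1.038 × 10^13) / (5.346 × 10^11) = 19.4164

Final answer: vₚ/vₐ = 19.42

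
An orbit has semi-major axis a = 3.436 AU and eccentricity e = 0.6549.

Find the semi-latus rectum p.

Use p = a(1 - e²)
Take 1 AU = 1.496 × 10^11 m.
a = 3.436 AU = 5.14026 × 10^11 m
e = 0.6549,  e² = 0.428894,  1 − e² = 0.571106
p = a(1 − e²) = 5.14026 × 10^11 m × 0.571106 = 2.93563 × 10^11 m ≈ 1.962 AU

Final answer: p = 1.962 AU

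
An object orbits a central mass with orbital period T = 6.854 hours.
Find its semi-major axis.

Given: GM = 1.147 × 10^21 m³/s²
T = 6.854 hours = 24674.4 s
GM = 1.147 × 10^21 m³/s²
Kepler's third law: a³ = GM T² / (4π²)
T² = 6.08826 × 10^8 s²
a³ = (1.147 × 10^21) × (6.08826 × 10^8) / (4π²) = 1.76887 × 10^28 m³
a = (a³)^(1/3) = 2.60555 × 10^9 m ≈ 2.606 × 10^9 m

Final answer: 2.606 × 10^9 m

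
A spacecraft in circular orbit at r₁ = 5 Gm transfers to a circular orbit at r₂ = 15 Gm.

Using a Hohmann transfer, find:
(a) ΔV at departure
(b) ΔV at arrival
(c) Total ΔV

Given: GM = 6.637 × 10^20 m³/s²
r₁ = 5 Gm = 5 × 10^9 m
r₂ = 15 Gm = 1.5 × 10^10 m
GM = 6.637 × 10^20 m³/s²
Transfer ellipse: a_t = (r₁ + r₂)/2 = 1 × 10^10 m
Circular speed at r₁: v₁ = √(GM/r₁) = 364335 m/s
Transfer speed at r₁ (periapsis): v₁ₜ = √(GM(2/r₁ − 1/a_t)) = 446217 m/s
(a) ΔV₁ = v₁ₜ − v₁ = 81882.4 m/s ≈ 81.88 km/s
Circular speed at r₂: v₂ = √(GM/r₂) = 210349 m/s
Transfer speed at r₂ (apoapsis): v₂ₜ = √(GM(2/r₂ − 1/a_t)) = 148739 m/s
(b) ΔV₂ = v₂ − v₂ₜ = 61609.8 m/s ≈ 61.61 km/s
(c) ΔV_total = ΔV₁ + ΔV₂ = 143492 m/s ≈ 143.5 km/s

Final answer:
(a) ΔV₁ = 81.88 km/s
(b) ΔV₂ = 61.61 km/s
(c) ΔV_total = 143.5 km/s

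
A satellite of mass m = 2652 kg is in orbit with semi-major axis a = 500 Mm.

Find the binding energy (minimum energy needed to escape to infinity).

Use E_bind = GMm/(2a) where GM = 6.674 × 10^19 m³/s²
a = 500 Mm = 5 × 10^8 m
GM = 6.674 × 10^19 m³/s²
m = 2652 kg
GMm = 6.674 × 10^19 × 2652 = 1.76994 × 10^23 m³·kg/s²
2a = 1 × 10^9 m
E_bind = GMm/(2a) = 1.76994 × 10^14 J ≈ 177 TJ

Final answer: 177 TJ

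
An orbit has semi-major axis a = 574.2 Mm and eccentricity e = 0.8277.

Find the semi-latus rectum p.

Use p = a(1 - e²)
a = 574.2 Mm = 5.742 × 10^8 m
e = 0.8277,  e² = 0.685087,  1 − e² = 0.314913
p = a(1 − e²) = 5.742 × 10^8 m × 0.314913 = 1.80823 × 10^8 m ≈ 180.8 Mm

Final answer: p = 180.8 Mm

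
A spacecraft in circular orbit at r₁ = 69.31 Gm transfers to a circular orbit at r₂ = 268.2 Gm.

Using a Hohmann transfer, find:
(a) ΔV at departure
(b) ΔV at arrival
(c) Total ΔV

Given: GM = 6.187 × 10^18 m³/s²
r₁ = 69.31 Gm = 6.931 × 10^10 m
r₂ = 268.2 Gm = 2.682 × 10^11 m
GM = 6.187 × 10^18 m³/s²
Transfer ellipse: a_t = (r₁ + r₂)/2 = 1.68755 × 10^11 m
Circular speed at r₁: v₁ = √(GM/r₁) = 9448.05 m/s
Transfer speed at r₁ (periapsis): v₁ₜ = √(GM(2/r₁ − 1/a_t)) = 11910.9 m/s
(a) ΔV₁ = v₁ₜ − v₁ = 2462.81 m/s ≈ 2.463 km/s
Circular speed at r₂: v₂ = √(GM/r₂) = 4802.98 m/s
Transfer speed at r₂ (apoapsis): v₂ₜ = √(GM(2/r₂ − 1/a_t)) = 3078.08 m/s
(b) ΔV₂ = v₂ − v₂ₜ = 1724.9 m/s ≈ 1.725 km/s
(c) ΔV_total = ΔV₁ + ΔV₂ = 4187.71 m/s ≈ 4.188 km/s

Final answer:
(a) ΔV₁ = 2.463 km/s
(b) ΔV₂ = 1.725 km/s
(c) ΔV_total = 4.188 km/s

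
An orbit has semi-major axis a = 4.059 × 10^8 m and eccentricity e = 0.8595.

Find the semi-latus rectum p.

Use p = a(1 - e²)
a = 4.059 × 10^8 m
e = 0.8595,  e² = 0.73874,  1 − e² = 0.26126
p = a(1 − e²) = 4.059 × 10^8 m × 0.26126 = 1.06045 × 10^8 m ≈ 1.06 × 10^8 m

Final answer: p = 1.06 × 10^8 m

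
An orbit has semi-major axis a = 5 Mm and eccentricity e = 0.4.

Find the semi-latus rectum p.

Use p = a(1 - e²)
a = 5 Mm = 5 × 10^6 m
e = 0.4,  e² = 0.16,  1 − e² = 0.84
p = a(1 − e²) = 5 × 10^6 m × 0.84 = 4.2 × 10^6 m ≈ 4.2 Mm

Final answer: p = 4.2 Mm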